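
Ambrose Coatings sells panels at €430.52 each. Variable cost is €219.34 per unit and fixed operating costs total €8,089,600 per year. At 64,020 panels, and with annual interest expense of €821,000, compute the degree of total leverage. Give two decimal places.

2.93

Total contribution margin = 64,020 × €211.18 = €13,519,743.60.
EBIT = €13,519,743.60 − €8,089,600 = €5,430,143.60. Interest = €821,000.00, so EBIT − I = €4,609,143.60.
Degree of total leverage = total CM / (EBIT − interest) = €13,519,743.60 / €4,609,143.60 = 2.9332.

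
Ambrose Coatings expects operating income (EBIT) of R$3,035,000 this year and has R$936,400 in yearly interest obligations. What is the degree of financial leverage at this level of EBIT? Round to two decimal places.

1.45

Interest = R$936,400.00.
Degree of financial leverage = EBIT / (EBIT − interest) = R$3,035,000 / R$2,098,600.00 = 1.4462.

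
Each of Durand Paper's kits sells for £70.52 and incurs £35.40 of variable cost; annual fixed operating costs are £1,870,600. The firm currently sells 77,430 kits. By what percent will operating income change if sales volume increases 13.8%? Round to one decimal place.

+44.2%

At 77,430 units, contribution = 77,430 × £35.12 = £2,719,341.60.
Subtracting fixed costs: EBIT = £2,719,341.60 − £1,870,600 = £848,741.60.
So DOL = total CM / EBIT = £2,719,341.60 / £848,741.60 = 3.2040.
%ΔEBIT = DOL × %ΔSales = 3.2040 × +13.8% = +44.2%.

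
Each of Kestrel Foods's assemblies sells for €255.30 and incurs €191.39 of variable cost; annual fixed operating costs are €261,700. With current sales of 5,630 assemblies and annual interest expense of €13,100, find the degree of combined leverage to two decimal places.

At 5,630 units, contribution = 5,630 × €63.91 = €359,813.30.
Operating income = contribution − fixed costs = €359,813.30 − €261,700 = €98,113.30. Interest = €13,100.00.
DOL = €359,813.30 ÷ €98,113.30 = 3.6673; DFL = €98,113.30 ÷ €85,013.30 = 1.1541.
Combined leverage = 3.6673 × 1.1541 = 4.2324.

4.23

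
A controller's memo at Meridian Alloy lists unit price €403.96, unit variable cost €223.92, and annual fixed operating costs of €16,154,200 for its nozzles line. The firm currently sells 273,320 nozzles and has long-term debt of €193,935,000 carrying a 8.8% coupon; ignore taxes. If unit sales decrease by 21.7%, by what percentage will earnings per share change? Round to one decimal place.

-66.8%

Total contribution margin = 273,320 × €180.04 = €49,208,532.80.
EBIT = €49,208,532.80 − €16,154,200 = €33,054,332.80.
After interest of €17,066,280.00, pre-tax earnings = €15,988,052.80.
Degree of combined leverage = contribution ÷ (EBIT − I) = €49,208,532.80 ÷ €15,988,052.80 = 3.0778.
EPS therefore changes by 3.0778 × (-21.7%) = -66.8%.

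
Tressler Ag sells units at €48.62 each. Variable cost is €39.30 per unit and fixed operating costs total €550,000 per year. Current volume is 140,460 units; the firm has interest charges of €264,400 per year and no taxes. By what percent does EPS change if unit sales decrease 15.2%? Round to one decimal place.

Contribution at this volume is 140,460 × €9.32 = €1,309,087.20.
Subtracting fixed costs: EBIT = €1,309,087.20 − €550,000 = €759,087.20.
After interest of €264,400.00, pre-tax earnings = €494,687.20.
Degree of combined leverage = contribution ÷ (EBIT − I) = €1,309,087.20 ÷ €494,687.20 = 2.6463.
EPS therefore changes by 2.6463 × (-15.2%) = -40.2%.

-40.2%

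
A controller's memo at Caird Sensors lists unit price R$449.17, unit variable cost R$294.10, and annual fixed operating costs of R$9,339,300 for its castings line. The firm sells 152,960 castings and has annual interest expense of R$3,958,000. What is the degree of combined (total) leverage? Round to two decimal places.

Total contribution margin = 152,960 × R$155.07 = R$23,719,507.20.
EBIT = R$23,719,507.20 − R$9,339,300 = R$14,380,207.20. Interest = R$3,958,000.00, so EBIT − I = R$10,422,207.20.
Degree of total leverage = total CM / (EBIT − interest) = R$23,719,507.20 / R$10,422,207.20 = 2.2759.

2.28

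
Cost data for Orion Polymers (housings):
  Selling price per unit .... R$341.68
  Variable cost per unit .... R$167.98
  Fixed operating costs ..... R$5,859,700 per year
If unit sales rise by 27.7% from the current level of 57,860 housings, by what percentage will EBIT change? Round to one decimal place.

+66.4%

Total contribution margin = 57,860 × R$173.70 = R$10,050,282.00.
EBIT = R$10,050,282.00 − R$5,859,700 = R$4,190,582.00.
So DOL = total CM / EBIT = R$10,050,282.00 / R$4,190,582.00 = 2.3983.
Operating income changes by 2.3983 × +27.7% = +66.4%.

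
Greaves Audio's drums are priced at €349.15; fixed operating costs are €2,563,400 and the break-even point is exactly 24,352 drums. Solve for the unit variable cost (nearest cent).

At break-even, FC = Q × (P − VC), so P − VC = €2,563,400 ÷ 24,352 = €105.2645.
Hence VC = price − CM = €349.15 − €105.2645 = €243.89.

€243.89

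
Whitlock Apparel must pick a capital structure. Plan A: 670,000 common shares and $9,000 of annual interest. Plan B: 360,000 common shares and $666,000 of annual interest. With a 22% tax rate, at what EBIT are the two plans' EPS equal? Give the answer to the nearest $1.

Set EPS_A = EPS_B: (EBIT − $9,000)(1 − 0.22) ÷ 670,000 = (EBIT − $666,000)(1 − 0.22) ÷ 360,000.
The (1 − t) factor cancels: (EBIT − 9,000) × 360,000 = (EBIT − 666,000) × 670,000.
Solving, EBIT = (666,000·670,000 − 9,000·360,000) / (670,000 − 360,000) = 442,980,000,000 / 310,000 = 1,428,967.74.

$1,428,968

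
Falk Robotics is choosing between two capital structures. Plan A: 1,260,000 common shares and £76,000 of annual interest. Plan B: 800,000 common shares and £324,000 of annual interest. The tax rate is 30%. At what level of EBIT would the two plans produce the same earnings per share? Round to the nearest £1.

Set EPS_A = EPS_B: (EBIT − £76,000)(1 − 0.30) ÷ 1,260,000 = (EBIT − £324,000)(1 − 0.30) ÷ 800,000.
Cancelling (1 − t) and cross-multiplying: 800,000·(EBIT − 76,000) = 1,260,000·(EBIT − 324,000).
Solving, EBIT = (324,000·1,260,000 − 76,000·800,000) / (1,260,000 − 800,000) = 347,440,000,000 / 460,000 = 755,304.35.

£755,304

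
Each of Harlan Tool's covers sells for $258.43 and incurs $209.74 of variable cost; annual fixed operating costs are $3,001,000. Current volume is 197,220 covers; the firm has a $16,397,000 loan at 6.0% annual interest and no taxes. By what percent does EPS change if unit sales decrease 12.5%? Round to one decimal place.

Total contribution margin = 197,220 × $48.69 = $9,602,641.80.
EBIT = $9,602,641.80 − $3,001,000 = $6,601,641.80.
Interest = $983,820.00, so EBIT − I = $5,617,821.80.
Degree of combined leverage = contribution ÷ (EBIT − I) = $9,602,641.80 ÷ $5,617,821.80 = 1.7093.
EPS therefore changes by 1.7093 × (-12.5%) = -21.4%.

-21.4%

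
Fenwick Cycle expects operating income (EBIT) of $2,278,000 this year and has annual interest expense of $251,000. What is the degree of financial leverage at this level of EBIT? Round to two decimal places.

Interest = $251,000.00.
Degree of financial leverage = EBIT / (EBIT − interest) = $2,278,000 / $2,027,000.00 = 1.1238.

1.12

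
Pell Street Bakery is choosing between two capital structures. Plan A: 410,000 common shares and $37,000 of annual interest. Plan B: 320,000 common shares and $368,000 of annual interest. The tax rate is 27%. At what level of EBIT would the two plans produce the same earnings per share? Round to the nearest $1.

$1,544,889

Set EPS_A = EPS_B: (EBIT − $37,000)(1 − 0.27) ÷ 410,000 = (EBIT − $368,000)(1 − 0.27) ÷ 320,000.
Cancelling (1 − t) and cross-multiplying: 320,000·(EBIT − 37,000) = 410,000·(EBIT − 368,000).
Solving, EBIT = (368,000·410,000 − 37,000·320,000) / (410,000 − 320,000) = 139,040,000,000 / 90,000 = 1,544,888.89.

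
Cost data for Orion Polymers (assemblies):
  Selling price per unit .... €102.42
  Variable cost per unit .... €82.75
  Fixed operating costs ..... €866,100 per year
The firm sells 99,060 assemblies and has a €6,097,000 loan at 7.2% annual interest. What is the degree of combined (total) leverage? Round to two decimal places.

Contribution at this volume is 99,060 × €19.67 = €1,948,510.20.
Subtracting fixed costs: EBIT = €1,948,510.20 − €866,100 = €1,082,410.20. Interest = €438,984.00, so EBIT − I = €643,426.20.
DCL = contribution ÷ (EBIT − I) = €1,948,510.20 ÷ €643,426.20 = 3.0283.

3.03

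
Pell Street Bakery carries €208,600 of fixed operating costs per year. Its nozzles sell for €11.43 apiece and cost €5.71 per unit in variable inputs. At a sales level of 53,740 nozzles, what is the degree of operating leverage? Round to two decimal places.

3.11

At 53,740 units, contribution = 53,740 × €5.72 = €307,392.80.
EBIT = €307,392.80 − €208,600 = €98,792.80.
So DOL = total CM / EBIT = €307,392.80 / €98,792.80 = 3.1115.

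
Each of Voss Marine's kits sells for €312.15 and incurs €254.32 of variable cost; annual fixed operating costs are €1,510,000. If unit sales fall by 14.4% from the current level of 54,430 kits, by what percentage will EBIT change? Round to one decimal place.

-27.7%

Contribution at this volume is 54,430 × €57.83 = €3,147,686.90.
Operating income = contribution − fixed costs = €3,147,686.90 − €1,510,000 = €1,637,686.90.
DOL = contribution ÷ EBIT = €3,147,686.90 ÷ €1,637,686.90 = 1.9220.
So EBIT moves 1.9220 × (-14.4%) = -27.7%.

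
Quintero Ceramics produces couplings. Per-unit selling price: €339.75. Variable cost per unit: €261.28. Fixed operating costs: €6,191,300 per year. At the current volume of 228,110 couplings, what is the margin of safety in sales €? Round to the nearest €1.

Each unit contributes €339.75 − €261.28 = €78.47. Break-even units = €6,191,300 ÷ €78.47 = 78,900.22; break-even revenue = 78,900.22 × €339.75 = €26,806,348.60.
Current sales = 228,110 × €339.75 = €77,500,372.50.
Margin of safety = €77,500,372.50 − €26,806,348.60 = €50,694,024.

€50,694,024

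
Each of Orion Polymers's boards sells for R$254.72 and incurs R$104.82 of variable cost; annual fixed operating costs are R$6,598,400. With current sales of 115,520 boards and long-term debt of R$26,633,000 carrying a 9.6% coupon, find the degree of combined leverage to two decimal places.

2.12

Total contribution margin = 115,520 × R$149.90 = R$17,316,448.00.
Subtracting fixed costs: EBIT = R$17,316,448.00 − R$6,598,400 = R$10,718,048.00. Interest = R$2,556,768.00.
DOL = R$17,316,448.00 ÷ R$10,718,048.00 = 1.6156; DFL = R$10,718,048.00 ÷ R$8,161,280.00 = 1.3133.
Combined leverage = 1.6156 × 1.3133 = 2.1218.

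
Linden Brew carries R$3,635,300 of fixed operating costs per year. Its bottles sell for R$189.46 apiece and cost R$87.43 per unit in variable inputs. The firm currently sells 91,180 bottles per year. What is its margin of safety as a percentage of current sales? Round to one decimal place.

60.9%

Contribution margin per unit = R$189.46 − R$87.43 = R$102.03. Break-even units = R$3,635,300 ÷ R$102.03 = 35,629.72; break-even revenue = 35,629.72 × R$189.46 = R$6,750,406.14.
Actual sales revenue = 91,180 × R$189.46 = R$17,274,962.80.
Margin of safety = (R$17,274,962.80 − R$6,750,406.14) ÷ R$17,274,962.80 = 60.9%.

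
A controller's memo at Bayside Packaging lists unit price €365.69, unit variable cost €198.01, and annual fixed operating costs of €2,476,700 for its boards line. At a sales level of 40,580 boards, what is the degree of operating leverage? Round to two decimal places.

At 40,580 units, contribution = 40,580 × €167.68 = €6,804,454.40.
Subtracting fixed costs: EBIT = €6,804,454.40 − €2,476,700 = €4,327,754.40.
So DOL = total CM / EBIT = €6,804,454.40 / €4,327,754.40 = 1.5723.

1.57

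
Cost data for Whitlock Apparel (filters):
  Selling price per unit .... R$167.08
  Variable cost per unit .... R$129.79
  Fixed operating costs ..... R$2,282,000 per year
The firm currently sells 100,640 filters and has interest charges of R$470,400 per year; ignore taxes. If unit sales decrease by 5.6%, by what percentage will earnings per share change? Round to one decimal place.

-21.0%

Contribution at this volume is 100,640 × R$37.29 = R$3,752,865.60.
Operating income = contribution − fixed costs = R$3,752,865.60 − R$2,282,000 = R$1,470,865.60.
Interest = R$470,400.00, so EBIT − I = R$1,000,465.60.
DCL = total CM / (EBIT − I) = R$3,752,865.60 / R$1,000,465.60 = 3.7511.
%ΔEPS = DCL × %ΔSales = 3.7511 × -5.6% = -21.0%.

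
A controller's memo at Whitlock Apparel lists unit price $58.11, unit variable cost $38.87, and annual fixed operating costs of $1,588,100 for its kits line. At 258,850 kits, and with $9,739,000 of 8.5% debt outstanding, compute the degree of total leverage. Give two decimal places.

At 258,850 units, contribution = 258,850 × $19.24 = $4,980,274.00.
Subtracting fixed costs: EBIT = $4,980,274.00 − $1,588,100 = $3,392,174.00. Interest = $827,815.00, so EBIT − I = $2,564,359.00.
DCL = contribution ÷ (EBIT − I) = $4,980,274.00 ÷ $2,564,359.00 = 1.9421.

1.94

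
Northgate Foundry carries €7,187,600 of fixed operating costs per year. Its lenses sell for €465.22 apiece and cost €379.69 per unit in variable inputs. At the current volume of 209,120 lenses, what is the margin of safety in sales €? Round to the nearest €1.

Unit CM = price − variable cost = €465.22 − €379.69 = €85.53. Break-even units = €7,187,600 ÷ €85.53 = 84,036.01; break-even revenue = 84,036.01 × €465.22 = €39,095,232.92.
Actual sales revenue = 209,120 × €465.22 = €97,286,806.40.
Margin of safety = €97,286,806.40 − €39,095,232.92 = €58,191,573.

€58,191,573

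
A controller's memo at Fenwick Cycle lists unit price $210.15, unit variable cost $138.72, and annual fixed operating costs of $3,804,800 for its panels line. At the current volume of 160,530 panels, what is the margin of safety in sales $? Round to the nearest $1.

$22,541,501

Contribution margin per unit = $210.15 − $138.72 = $71.43. Break-even units = $3,804,800 ÷ $71.43 = 53,266.13; break-even revenue = 53,266.13 × $210.15 = $11,193,878.20.
Actual sales revenue = 160,530 × $210.15 = $33,735,379.50.
Margin of safety = $33,735,379.50 − $11,193,878.20 = $22,541,501.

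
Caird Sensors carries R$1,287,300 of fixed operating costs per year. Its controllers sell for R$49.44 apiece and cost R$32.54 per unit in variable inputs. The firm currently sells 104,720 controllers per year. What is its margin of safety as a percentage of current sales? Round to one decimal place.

27.3%

Contribution margin per unit = R$49.44 − R$32.54 = R$16.90. Break-even units = R$1,287,300 ÷ R$16.90 = 76,171.60; break-even revenue = 76,171.60 × R$49.44 = R$3,765,923.79.
Current sales = 104,720 × R$49.44 = R$5,177,356.80.
Margin of safety = (R$5,177,356.80 − R$3,765,923.79) ÷ R$5,177,356.80 = 27.3%.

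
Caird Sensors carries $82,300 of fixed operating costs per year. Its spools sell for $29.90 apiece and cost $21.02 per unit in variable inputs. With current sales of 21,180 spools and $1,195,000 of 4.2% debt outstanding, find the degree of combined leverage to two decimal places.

3.38

Contribution at this volume is 21,180 × $8.88 = $188,078.40.
EBIT = $188,078.40 − $82,300 = $105,778.40. Interest = $50,190.00, so EBIT − I = $55,588.40.
Degree of total leverage = total CM / (EBIT − interest) = $188,078.40 / $55,588.40 = 3.3834.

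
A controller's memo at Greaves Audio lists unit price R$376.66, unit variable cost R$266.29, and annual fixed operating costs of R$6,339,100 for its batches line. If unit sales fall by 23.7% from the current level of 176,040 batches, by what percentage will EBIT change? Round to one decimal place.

Total contribution margin = 176,040 × R$110.37 = R$19,429,534.80.
EBIT = R$19,429,534.80 − R$6,339,100 = R$13,090,434.80.
DOL = contribution ÷ EBIT = R$19,429,534.80 ÷ R$13,090,434.80 = 1.4843.
So EBIT moves 1.4843 × (-23.7%) = -35.2%.

-35.2%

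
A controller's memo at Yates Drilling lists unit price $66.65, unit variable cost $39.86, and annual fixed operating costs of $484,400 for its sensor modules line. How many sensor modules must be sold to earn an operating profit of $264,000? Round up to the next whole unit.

Each unit contributes $66.65 − $39.86 = $26.79.
Units = (FC + target) / CM = ($484,400 + $264,000) / $26.79 = 27,935.80, so 27,936 sensor modules.

27,936 sensor modules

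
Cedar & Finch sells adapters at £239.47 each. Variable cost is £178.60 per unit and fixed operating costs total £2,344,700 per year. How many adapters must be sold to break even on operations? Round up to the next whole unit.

38,520 adapters

Unit CM = price − variable cost = £239.47 − £178.60 = £60.87.
Break-even Q = £2,344,700 / £60.87 = 38,519.80 → 38,520 adapters.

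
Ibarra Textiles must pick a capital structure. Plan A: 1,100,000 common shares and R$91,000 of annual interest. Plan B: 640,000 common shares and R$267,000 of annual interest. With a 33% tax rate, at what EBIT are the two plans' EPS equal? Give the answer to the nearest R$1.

Set EPS_A = EPS_B: (EBIT − R$91,000)(1 − 0.33) ÷ 1,100,000 = (EBIT − R$267,000)(1 − 0.33) ÷ 640,000.
Cancelling (1 − t) and cross-multiplying: 640,000·(EBIT − 91,000) = 1,100,000·(EBIT − 267,000).
Solving, EBIT = (267,000·1,100,000 − 91,000·640,000) / (1,100,000 − 640,000) = 235,460,000,000 / 460,000 = 511,869.57.

R$511,870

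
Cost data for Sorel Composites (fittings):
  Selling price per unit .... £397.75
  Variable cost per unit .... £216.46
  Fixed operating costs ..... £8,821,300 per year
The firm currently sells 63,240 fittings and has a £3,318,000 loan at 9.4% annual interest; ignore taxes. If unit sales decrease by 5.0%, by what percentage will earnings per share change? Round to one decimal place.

-24.6%

Total contribution margin = 63,240 × £181.29 = £11,464,779.60.
Subtracting fixed costs: EBIT = £11,464,779.60 − £8,821,300 = £2,643,479.60.
After interest of £311,892.00, pre-tax earnings = £2,331,587.60.
DCL = total CM / (EBIT − I) = £11,464,779.60 / £2,331,587.60 = 4.9172.
%ΔEPS = DCL × %ΔSales = 4.9172 × -5.0% = -24.6%.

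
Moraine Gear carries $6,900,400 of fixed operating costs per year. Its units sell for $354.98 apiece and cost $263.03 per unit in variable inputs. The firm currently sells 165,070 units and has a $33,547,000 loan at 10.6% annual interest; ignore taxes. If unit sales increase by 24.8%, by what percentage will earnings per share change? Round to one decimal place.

+79.7%

Total contribution margin = 165,070 × $91.95 = $15,178,186.50.
Operating income = contribution − fixed costs = $15,178,186.50 − $6,900,400 = $8,277,786.50.
After interest of $3,555,982.00, pre-tax earnings = $4,721,804.50.
Degree of combined leverage = contribution ÷ (EBIT − I) = $15,178,186.50 ÷ $4,721,804.50 = 3.2145.
%ΔEPS = DCL × %ΔSales = 3.2145 × +24.8% = +79.7%.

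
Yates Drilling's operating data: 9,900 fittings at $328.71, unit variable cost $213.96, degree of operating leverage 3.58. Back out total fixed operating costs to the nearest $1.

Contribution at this volume is 9,900 × $114.75 = $1,136,025.00.
DOL = contribution / EBIT, so EBIT = $1,136,025.00 / 3.58 = $317,325.42.
And FC = contribution − EBIT = $1,136,025.00 − $317,325.42 = $818,700.

$818,700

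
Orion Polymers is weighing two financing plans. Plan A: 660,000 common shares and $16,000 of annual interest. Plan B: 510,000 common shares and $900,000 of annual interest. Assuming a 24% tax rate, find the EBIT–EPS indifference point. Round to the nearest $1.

$3,905,600

Set EPS_A = EPS_B: (EBIT − $16,000)(1 − 0.24) ÷ 660,000 = (EBIT − $900,000)(1 − 0.24) ÷ 510,000.
The (1 − t) factor cancels: (EBIT − 16,000) × 510,000 = (EBIT − 900,000) × 660,000.
Solving, EBIT = (900,000·660,000 − 16,000·510,000) / (660,000 − 510,000) = 585,840,000,000 / 150,000 = 3,905,600.00.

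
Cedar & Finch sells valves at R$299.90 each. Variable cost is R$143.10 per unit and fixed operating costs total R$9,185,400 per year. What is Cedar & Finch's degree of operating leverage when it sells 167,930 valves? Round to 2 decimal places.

Total contribution margin = 167,930 × R$156.80 = R$26,331,424.00.
Operating income = contribution − fixed costs = R$26,331,424.00 − R$9,185,400 = R$17,146,024.00.
So DOL = total CM / EBIT = R$26,331,424.00 / R$17,146,024.00 = 1.5357.

1.54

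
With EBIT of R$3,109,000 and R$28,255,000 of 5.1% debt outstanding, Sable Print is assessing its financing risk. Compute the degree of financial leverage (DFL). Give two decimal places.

1.86

Interest = R$1,441,005.00.
DFL = EBIT ÷ (EBIT − I) = R$3,109,000 ÷ (R$3,109,000 − R$1,441,005.00) = R$3,109,000 ÷ R$1,667,995.00 = 1.8639.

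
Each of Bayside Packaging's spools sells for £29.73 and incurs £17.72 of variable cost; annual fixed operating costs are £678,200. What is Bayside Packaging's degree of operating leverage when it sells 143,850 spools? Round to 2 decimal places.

1.65

Contribution at this volume is 143,850 × £12.01 = £1,727,638.50.
Subtracting fixed costs: EBIT = £1,727,638.50 − £678,200 = £1,049,438.50.
So DOL = total CM / EBIT = £1,727,638.50 / £1,049,438.50 = 1.6463.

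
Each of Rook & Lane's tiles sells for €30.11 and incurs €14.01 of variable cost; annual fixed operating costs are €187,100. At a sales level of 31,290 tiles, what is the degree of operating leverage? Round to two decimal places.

1.59

Total contribution margin = 31,290 × €16.10 = €503,769.00.
Subtracting fixed costs: EBIT = €503,769.00 − €187,100 = €316,669.00.
So DOL = total CM / EBIT = €503,769.00 / €316,669.00 = 1.5908.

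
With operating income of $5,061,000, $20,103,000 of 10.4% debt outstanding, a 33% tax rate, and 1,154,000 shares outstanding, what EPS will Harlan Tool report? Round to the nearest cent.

$1.72

Pre-tax income = $5,061,000 − $2,090,712.00 = $2,970,288.00.
Net income = $2,970,288.00 × (1 − 0.33) = $1,990,092.96.
Per share: $1,990,092.96 / 1,154,000 shares = $1.72.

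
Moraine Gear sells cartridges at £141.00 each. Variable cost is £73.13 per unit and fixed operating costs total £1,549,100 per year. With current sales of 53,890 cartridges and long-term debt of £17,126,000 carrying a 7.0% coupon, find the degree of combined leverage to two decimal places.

Total contribution margin = 53,890 × £67.87 = £3,657,514.30.
Operating income = contribution − fixed costs = £3,657,514.30 − £1,549,100 = £2,108,414.30. Interest = £1,198,820.00, so EBIT − I = £909,594.30.
Degree of total leverage = total CM / (EBIT − interest) = £3,657,514.30 / £909,594.30 = 4.0210.

4.02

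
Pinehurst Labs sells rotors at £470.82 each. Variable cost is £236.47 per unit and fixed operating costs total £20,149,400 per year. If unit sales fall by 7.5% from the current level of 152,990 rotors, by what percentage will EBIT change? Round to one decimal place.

At 152,990 units, contribution = 152,990 × £234.35 = £35,853,206.50.
EBIT = £35,853,206.50 − £20,149,400 = £15,703,806.50.
DOL = contribution ÷ EBIT = £35,853,206.50 ÷ £15,703,806.50 = 2.2831.
%ΔEBIT = DOL × %ΔSales = 2.2831 × -7.5% = -17.1%.

-17.1%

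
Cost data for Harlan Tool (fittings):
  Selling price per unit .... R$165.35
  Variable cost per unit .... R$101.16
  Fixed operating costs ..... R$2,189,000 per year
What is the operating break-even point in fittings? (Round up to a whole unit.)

34,102 fittings

Each unit contributes R$165.35 − R$101.16 = R$64.19.
Break-even Q = R$2,189,000 / R$64.19 = 34,101.89 → 34,102 fittings.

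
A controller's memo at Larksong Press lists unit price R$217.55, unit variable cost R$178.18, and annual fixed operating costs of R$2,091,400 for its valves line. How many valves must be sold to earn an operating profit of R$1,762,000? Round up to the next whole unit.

Each unit contributes R$217.55 − R$178.18 = R$39.37.
Units = (FC + target) / CM = (R$2,091,400 + R$1,762,000) / R$39.37 = 97,876.56, so 97,877 valves.

97,877 valves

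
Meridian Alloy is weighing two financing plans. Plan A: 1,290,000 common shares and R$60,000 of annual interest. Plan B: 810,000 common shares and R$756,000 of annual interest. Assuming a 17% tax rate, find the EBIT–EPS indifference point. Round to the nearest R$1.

At indifference, (EBIT − 60,000)(1 − t)/1,290,000 = (EBIT − 756,000)(1 − t)/810,000.
The (1 − t) factor cancels: (EBIT − 60,000) × 810,000 = (EBIT − 756,000) × 1,290,000.
EBIT × (1,290,000 − 810,000) = 756,000 × 1,290,000 − 60,000 × 810,000 = 926,640,000,000, so EBIT = 926,640,000,000 ÷ 480,000 = 1,930,500.00.

R$1,930,500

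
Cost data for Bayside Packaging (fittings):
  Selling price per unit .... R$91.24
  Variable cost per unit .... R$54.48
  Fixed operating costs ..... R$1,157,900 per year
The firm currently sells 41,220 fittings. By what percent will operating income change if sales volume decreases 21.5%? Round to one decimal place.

-91.2%

Contribution at this volume is 41,220 × R$36.76 = R$1,515,247.20.
Operating income = contribution − fixed costs = R$1,515,247.20 − R$1,157,900 = R$357,347.20.
Degree of operating leverage = R$1,515,247.20 / R$357,347.20 = 4.2403.
%ΔEBIT = DOL × %ΔSales = 4.2403 × -21.5% = -91.2%.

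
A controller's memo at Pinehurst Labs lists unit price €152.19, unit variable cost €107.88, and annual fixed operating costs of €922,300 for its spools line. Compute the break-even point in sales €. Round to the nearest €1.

€3,167,791

CM per unit = €152.19 − €107.88 = €44.31; CM ratio = €44.31 / €152.19 = 0.2911.
Break-even sales = FC ÷ CM ratio = €922,300 × €152.19 / €44.31 = €3,167,791.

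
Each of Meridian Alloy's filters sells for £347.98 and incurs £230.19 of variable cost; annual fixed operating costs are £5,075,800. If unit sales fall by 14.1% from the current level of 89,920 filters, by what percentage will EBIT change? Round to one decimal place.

At 89,920 units, contribution = 89,920 × £117.79 = £10,591,676.80.
Subtracting fixed costs: EBIT = £10,591,676.80 − £5,075,800 = £5,515,876.80.
Degree of operating leverage = £10,591,676.80 / £5,515,876.80 = 1.9202.
So EBIT moves 1.9202 × (-14.1%) = -27.1%.

-27.1%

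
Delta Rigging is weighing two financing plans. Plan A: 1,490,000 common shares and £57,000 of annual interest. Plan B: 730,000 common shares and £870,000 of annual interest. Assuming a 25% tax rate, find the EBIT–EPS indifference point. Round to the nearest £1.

£1,650,908

Set EPS_A = EPS_B: (EBIT − £57,000)(1 − 0.25) ÷ 1,490,000 = (EBIT − £870,000)(1 − 0.25) ÷ 730,000.
The (1 − t) factor cancels: (EBIT − 57,000) × 730,000 = (EBIT − 870,000) × 1,490,000.
EBIT × (1,490,000 − 730,000) = 870,000 × 1,490,000 − 57,000 × 730,000 = 1,254,690,000,000, so EBIT = 1,254,690,000,000 ÷ 760,000 = 1,650,907.89.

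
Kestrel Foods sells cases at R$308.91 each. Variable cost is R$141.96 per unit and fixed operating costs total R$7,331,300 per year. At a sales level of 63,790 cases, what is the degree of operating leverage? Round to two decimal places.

Contribution at this volume is 63,790 × R$166.95 = R$10,649,740.50.
Operating income = contribution − fixed costs = R$10,649,740.50 − R$7,331,300 = R$3,318,440.50.
DOL = contribution ÷ EBIT = R$10,649,740.50 ÷ R$3,318,440.50 = 3.2093.

3.21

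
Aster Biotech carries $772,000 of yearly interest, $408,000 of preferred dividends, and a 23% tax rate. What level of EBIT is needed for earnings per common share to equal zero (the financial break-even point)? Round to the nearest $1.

$1,301,870

Preferred dividends are paid after tax, so their pre-tax equivalent is $408,000 ÷ (1 − 0.23) = $529,870.13.
EPS = 0 when EBIT covers interest plus the pre-tax preferred burden: $772,000 + $529,870.13 = $1,301,870.13.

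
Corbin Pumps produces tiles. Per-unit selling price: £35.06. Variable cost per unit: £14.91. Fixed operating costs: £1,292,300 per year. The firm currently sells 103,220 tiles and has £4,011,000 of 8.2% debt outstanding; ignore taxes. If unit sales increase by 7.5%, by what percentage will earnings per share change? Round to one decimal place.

Total contribution margin = 103,220 × £20.15 = £2,079,883.00.
EBIT = £2,079,883.00 − £1,292,300 = £787,583.00.
Interest = £328,902.00, so EBIT − I = £458,681.00.
Degree of combined leverage = contribution ÷ (EBIT − I) = £2,079,883.00 ÷ £458,681.00 = 4.5345.
%ΔEPS = DCL × %ΔSales = 4.5345 × +7.5% = +34.0%.

+34.0%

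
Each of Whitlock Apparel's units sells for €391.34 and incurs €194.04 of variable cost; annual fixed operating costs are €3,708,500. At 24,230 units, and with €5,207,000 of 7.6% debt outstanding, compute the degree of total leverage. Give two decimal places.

7.07

Total contribution margin = 24,230 × €197.30 = €4,780,579.00.
Operating income = contribution − fixed costs = €4,780,579.00 − €3,708,500 = €1,072,079.00. Interest = €395,732.00.
DOL = €4,780,579.00 ÷ €1,072,079.00 = 4.4592; DFL = €1,072,079.00 ÷ €676,347.00 = 1.5851.
DCL = DOL × DFL = 4.4592 × 1.5851 = 7.0683.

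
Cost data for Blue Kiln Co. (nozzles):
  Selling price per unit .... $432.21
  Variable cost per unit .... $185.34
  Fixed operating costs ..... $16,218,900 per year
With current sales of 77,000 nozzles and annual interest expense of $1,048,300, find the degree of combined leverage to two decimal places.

Contribution at this volume is 77,000 × $246.87 = $19,008,990.00.
Operating income = contribution − fixed costs = $19,008,990.00 − $16,218,900 = $2,790,090.00. Interest = $1,048,300.00.
DOL = $19,008,990.00 ÷ $2,790,090.00 = 6.8130; DFL = $2,790,090.00 ÷ $1,741,790.00 = 1.6019.
DCL = DOL × DFL = 6.8130 × 1.6019 = 10.9137.

10.91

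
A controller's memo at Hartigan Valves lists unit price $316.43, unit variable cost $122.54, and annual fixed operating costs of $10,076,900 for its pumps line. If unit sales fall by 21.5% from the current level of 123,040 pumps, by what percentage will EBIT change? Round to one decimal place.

-37.2%

Total contribution margin = 123,040 × $193.89 = $23,856,225.60.
EBIT = $23,856,225.60 − $10,076,900 = $13,779,325.60.
So DOL = total CM / EBIT = $23,856,225.60 / $13,779,325.60 = 1.7313.
%ΔEBIT = DOL × %ΔSales = 1.7313 × -21.5% = -37.2%.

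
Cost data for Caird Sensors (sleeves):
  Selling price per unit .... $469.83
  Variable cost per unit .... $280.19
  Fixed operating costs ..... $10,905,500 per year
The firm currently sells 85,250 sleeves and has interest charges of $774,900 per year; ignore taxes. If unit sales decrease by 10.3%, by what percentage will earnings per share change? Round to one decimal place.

-37.1%

Total contribution margin = 85,250 × $189.64 = $16,166,810.00.
Subtracting fixed costs: EBIT = $16,166,810.00 − $10,905,500 = $5,261,310.00.
Interest = $774,900.00, so EBIT − I = $4,486,410.00.
Degree of combined leverage = contribution ÷ (EBIT − I) = $16,166,810.00 ÷ $4,486,410.00 = 3.6035.
EPS therefore changes by 3.6035 × (-10.3%) = -37.1%.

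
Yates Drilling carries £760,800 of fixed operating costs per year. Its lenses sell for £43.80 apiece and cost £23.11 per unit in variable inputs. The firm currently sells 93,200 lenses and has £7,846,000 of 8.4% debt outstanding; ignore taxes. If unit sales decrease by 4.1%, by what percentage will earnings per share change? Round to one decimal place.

Contribution at this volume is 93,200 × £20.69 = £1,928,308.00.
Operating income = contribution − fixed costs = £1,928,308.00 − £760,800 = £1,167,508.00.
After interest of £659,064.00, pre-tax earnings = £508,444.00.
Degree of combined leverage = contribution ÷ (EBIT − I) = £1,928,308.00 ÷ £508,444.00 = 3.7926.
EPS therefore changes by 3.7926 × (-4.1%) = -15.5%.

-15.5%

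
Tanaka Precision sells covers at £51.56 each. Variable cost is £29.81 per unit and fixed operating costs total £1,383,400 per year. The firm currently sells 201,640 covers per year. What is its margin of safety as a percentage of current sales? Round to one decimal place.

68.5%

Each unit contributes £51.56 − £29.81 = £21.75. Break-even units = £1,383,400 ÷ £21.75 = 63,604.60; break-even revenue = 63,604.60 × £51.56 = £3,279,453.06.
Actual sales revenue = 201,640 × £51.56 = £10,396,558.40.
Margin of safety = (£10,396,558.40 − £3,279,453.06) ÷ £10,396,558.40 = 68.5%.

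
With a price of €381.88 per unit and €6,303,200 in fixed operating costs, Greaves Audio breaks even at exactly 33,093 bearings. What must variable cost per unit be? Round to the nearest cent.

€191.41

Contribution per unit must be FC / Q = €6,303,200 / 33,093 = €190.4693.
Hence VC = price − CM = €381.88 − €190.4693 = €191.41.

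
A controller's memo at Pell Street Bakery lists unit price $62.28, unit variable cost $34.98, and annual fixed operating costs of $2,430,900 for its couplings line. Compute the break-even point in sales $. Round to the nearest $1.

CM per unit = $62.28 − $34.98 = $27.30; CM ratio = $27.30 / $62.28 = 0.4383.
Break-even sales = FC ÷ CM ratio = $2,430,900 × $62.28 / $27.30 = $5,545,658.

$5,545,658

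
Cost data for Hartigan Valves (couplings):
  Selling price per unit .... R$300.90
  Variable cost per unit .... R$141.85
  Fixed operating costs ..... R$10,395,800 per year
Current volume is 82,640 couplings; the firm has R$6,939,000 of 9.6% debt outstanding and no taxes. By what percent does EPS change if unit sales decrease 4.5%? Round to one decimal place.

At 82,640 units, contribution = 82,640 × R$159.05 = R$13,143,892.00.
Operating income = contribution − fixed costs = R$13,143,892.00 − R$10,395,800 = R$2,748,092.00.
After interest of R$666,144.00, pre-tax earnings = R$2,081,948.00.
DCL = total CM / (EBIT − I) = R$13,143,892.00 / R$2,081,948.00 = 6.3133.
EPS therefore changes by 6.3133 × (-4.5%) = -28.4%.

-28.4%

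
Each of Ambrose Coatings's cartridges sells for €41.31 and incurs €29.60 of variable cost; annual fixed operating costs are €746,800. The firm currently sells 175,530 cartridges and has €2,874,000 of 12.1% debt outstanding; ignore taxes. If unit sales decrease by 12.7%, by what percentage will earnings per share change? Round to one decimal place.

-27.2%

Contribution at this volume is 175,530 × €11.71 = €2,055,456.30.
Subtracting fixed costs: EBIT = €2,055,456.30 − €746,800 = €1,308,656.30.
After interest of €347,754.00, pre-tax earnings = €960,902.30.
DCL = total CM / (EBIT − I) = €2,055,456.30 / €960,902.30 = 2.1391.
EPS therefore changes by 2.1391 × (-12.7%) = -27.2%.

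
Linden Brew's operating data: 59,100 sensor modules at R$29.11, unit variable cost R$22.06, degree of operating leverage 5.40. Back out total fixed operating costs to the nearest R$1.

R$339,497

At 59,100 units, contribution = 59,100 × R$7.05 = R$416,655.00.
DOL = contribution / EBIT, so EBIT = R$416,655.00 / 5.40 = R$77,158.33.
And FC = contribution − EBIT = R$416,655.00 − R$77,158.33 = R$339,497.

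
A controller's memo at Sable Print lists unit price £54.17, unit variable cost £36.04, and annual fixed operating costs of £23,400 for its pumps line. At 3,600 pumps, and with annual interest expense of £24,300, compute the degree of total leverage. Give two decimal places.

Total contribution margin = 3,600 × £18.13 = £65,268.00.
Operating income = contribution − fixed costs = £65,268.00 − £23,400 = £41,868.00. Interest = £24,300.00, so EBIT − I = £17,568.00.
Degree of total leverage = total CM / (EBIT − interest) = £65,268.00 / £17,568.00 = 3.7152.

3.72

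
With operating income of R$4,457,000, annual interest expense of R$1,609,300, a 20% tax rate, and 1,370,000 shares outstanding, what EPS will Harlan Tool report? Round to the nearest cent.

Pre-tax income = R$4,457,000 − R$1,609,300.00 = R$2,847,700.00.
After tax at 20%: net income = R$2,847,700.00 × 0.80 = R$2,278,160.00.
EPS = R$2,278,160.00 ÷ 1,370,000 = R$1.66.

R$1.66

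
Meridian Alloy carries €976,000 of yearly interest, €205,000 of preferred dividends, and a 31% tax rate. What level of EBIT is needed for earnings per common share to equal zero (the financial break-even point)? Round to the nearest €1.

€1,273,101

Preferred dividends are paid after tax, so their pre-tax equivalent is €205,000 ÷ (1 − 0.31) = €297,101.45.
Financial break-even EBIT = interest + D_p ÷ (1 − t) = €976,000 + €297,101.45 = €1,273,101.45.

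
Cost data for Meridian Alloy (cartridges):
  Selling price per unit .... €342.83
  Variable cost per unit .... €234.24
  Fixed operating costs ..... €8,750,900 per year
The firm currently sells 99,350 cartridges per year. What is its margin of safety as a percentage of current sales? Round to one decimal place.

18.9%

Unit CM = price − variable cost = €342.83 − €234.24 = €108.59. Break-even units = €8,750,900 ÷ €108.59 = 80,586.61; break-even revenue = 80,586.61 × €342.83 = €27,627,507.57.
Actual sales revenue = 99,350 × €342.83 = €34,060,160.50.
Margin of safety = (€34,060,160.50 − €27,627,507.57) ÷ €34,060,160.50 = 18.9%.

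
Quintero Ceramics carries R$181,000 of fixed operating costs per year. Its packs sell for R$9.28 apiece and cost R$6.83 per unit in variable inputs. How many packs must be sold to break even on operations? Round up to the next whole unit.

73,878 packs

Each unit contributes R$9.28 − R$6.83 = R$2.45.
Break-even volume = fixed costs ÷ CM per unit = R$181,000 ÷ R$2.45 = 73,877.55, so 73,878 packs.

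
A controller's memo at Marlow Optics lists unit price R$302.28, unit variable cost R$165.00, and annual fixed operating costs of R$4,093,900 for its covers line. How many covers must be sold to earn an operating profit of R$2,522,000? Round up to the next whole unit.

Contribution margin per unit = R$302.28 − R$165.00 = R$137.28.
Units = (FC + target) / CM = (R$4,093,900 + R$2,522,000) / R$137.28 = 48,192.74, so 48,193 covers.

48,193 covers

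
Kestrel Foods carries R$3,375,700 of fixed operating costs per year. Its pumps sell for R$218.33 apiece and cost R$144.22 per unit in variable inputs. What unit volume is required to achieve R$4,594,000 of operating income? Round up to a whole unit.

Each unit contributes R$218.33 − R$144.22 = R$74.11.
Required volume = (fixed costs + target profit) ÷ CM = (R$3,375,700 + R$4,594,000) ÷ R$74.11 = 107,538.79, so 107,539 pumps.

107,539 pumps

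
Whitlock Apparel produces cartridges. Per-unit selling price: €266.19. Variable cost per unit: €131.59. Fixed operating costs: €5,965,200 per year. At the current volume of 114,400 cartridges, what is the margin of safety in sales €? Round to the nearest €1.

Contribution margin per unit = €266.19 − €131.59 = €134.60. Break-even units = €5,965,200 ÷ €134.60 = 44,317.98; break-even revenue = 44,317.98 × €266.19 = €11,797,002.88.
Current sales = 114,400 × €266.19 = €30,452,136.00.
Margin of safety = €30,452,136.00 − €11,797,002.88 = €18,655,133.

€18,655,133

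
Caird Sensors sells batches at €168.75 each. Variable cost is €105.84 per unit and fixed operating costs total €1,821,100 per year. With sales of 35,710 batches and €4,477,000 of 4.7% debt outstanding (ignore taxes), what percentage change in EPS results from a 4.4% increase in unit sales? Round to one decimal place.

At 35,710 units, contribution = 35,710 × €62.91 = €2,246,516.10.
Operating income = contribution − fixed costs = €2,246,516.10 − €1,821,100 = €425,416.10.
After interest of €210,419.00, pre-tax earnings = €214,997.10.
DCL = total CM / (EBIT − I) = €2,246,516.10 / €214,997.10 = 10.4491.
EPS therefore changes by 10.4491 × (+4.4%) = +46.0%.

+46.0%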